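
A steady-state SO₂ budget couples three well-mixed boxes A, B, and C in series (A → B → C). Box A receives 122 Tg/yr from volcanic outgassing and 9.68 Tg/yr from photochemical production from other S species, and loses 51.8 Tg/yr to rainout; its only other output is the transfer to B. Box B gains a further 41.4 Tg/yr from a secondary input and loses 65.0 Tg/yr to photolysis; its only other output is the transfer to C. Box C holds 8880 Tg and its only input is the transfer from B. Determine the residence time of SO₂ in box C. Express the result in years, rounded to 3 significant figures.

Box A: F(A→B) = (122 + 9.68) − 51.8 = 79.880 Tg/yr.
Box B: F(B→C) = (79.880 + 41.4) − 65.0 = 56.280 Tg/yr.
Box C throughput = its input = 56.280 Tg/yr; τ = 8880 / 56.280 = 157.8 yr.

158 yr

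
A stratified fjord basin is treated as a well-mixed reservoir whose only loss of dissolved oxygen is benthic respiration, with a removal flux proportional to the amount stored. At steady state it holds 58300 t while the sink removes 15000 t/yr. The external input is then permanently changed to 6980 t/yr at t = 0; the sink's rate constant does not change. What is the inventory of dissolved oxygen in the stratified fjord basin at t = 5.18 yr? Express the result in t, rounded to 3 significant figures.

The sink rate constant is k = F₀/M₀ = 15000/58300 = 0.2573 yr⁻¹.
Solving dM/dt = F₁ − kM with M(0) = M₀ gives M(t) = F₁/k + (M₀ − F₁/k)·e^(−kt).
F₁/k = 6980/0.2573 = 27129 t; kt = 0.2573 × 5.18 = 1.333, e^(−kt) = 0.2637.
M(5.18) = 27129 + (58300 − 27129) × 0.2637 = 27129 + 8221 = 35350 t.

35400 t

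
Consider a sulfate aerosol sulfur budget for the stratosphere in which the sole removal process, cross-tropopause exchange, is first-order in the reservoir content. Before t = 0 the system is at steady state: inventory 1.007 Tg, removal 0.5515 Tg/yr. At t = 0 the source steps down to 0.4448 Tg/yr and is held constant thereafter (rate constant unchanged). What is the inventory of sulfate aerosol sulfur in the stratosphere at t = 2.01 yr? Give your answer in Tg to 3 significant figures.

The sink rate constant is k = F₀/M₀ = 0.5515/1.007 = 0.5477 yr⁻¹.
Solving dM/dt = F₁ − kM with M(0) = M₀ gives M(t) = F₁/k + (M₀ − F₁/k)·e^(−kt).
F₁/k = 0.4448/0.5477 = 0.81217 Tg; kt = 0.5477 × 2.01 = 1.101, e^(−kt) = 0.3326.
M(2.01) = 0.81217 + (1.007 − 0.81217) × 0.3326 = 0.81217 + 0.06480 = 0.87697 Tg.

0.877 Tg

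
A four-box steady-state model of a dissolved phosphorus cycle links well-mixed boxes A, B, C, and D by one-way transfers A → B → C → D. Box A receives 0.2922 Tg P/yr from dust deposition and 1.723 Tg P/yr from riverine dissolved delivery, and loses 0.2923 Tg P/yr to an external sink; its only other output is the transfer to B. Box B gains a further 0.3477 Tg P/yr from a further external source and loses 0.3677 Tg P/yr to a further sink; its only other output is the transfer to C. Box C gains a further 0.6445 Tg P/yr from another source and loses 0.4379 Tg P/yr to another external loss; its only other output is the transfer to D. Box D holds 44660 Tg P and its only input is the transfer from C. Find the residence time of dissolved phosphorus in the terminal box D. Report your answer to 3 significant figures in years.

Box A: F(A→B) = (0.2922 + 1.723) − 0.2923 = 1.7229 Tg P/yr.
Box B: F(B→C) = (1.7229 + 0.3477) − 0.3677 = 1.7029 Tg P/yr.
Box C: F(C→D) = (1.7029 + 0.6445) − 0.4379 = 1.9095 Tg P/yr.
Box D throughput = its input = 1.9095 Tg P/yr; τ = 44660 / 1.9095 = 23390 yr.

23400 yr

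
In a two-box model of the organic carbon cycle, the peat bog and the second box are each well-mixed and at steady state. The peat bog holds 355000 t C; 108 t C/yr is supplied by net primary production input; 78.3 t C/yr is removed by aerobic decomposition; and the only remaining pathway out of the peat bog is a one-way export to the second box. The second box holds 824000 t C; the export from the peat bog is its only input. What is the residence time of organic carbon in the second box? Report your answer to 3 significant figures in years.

27700 yr

Balance the peat bog: ΣF_in = 108.00 t C/yr.
Export to the second box = ΣF_in − (78.3) = 29.700 t C/yr.
At steady state the output of the second box equals its input, 29.700 t C/yr.
τ = M / F = 824000 / 29.700 = 27740 yr.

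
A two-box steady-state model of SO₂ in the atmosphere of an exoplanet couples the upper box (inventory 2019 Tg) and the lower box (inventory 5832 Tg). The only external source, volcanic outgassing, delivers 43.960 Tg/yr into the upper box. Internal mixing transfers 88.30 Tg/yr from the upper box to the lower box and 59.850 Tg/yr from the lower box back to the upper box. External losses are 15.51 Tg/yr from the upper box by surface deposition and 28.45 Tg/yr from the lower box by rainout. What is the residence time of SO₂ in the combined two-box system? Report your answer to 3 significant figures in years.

Treat the two boxes together as one reservoir: the mixing fluxes between them are internal recycling, so τ = ΣM / Σ(external losses).
M_total = 2019 + 5832 = 7851.0 Tg.
ΣF_external_out = 15.51 + 28.45 = 43.960 Tg/yr.
τ = M_total / ΣF_ext = 7851.0 / 43.960 = 178.6 yr.

179 yr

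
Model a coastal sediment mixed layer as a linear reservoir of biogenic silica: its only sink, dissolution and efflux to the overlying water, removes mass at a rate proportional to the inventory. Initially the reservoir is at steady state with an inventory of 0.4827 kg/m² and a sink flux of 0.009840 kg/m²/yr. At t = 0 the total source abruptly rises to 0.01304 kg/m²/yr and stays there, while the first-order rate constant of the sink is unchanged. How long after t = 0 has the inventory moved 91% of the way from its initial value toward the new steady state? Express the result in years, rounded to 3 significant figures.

τ = M₀/F₀ = 0.4827/0.009840 = 49.05 yr.
The remaining gap fraction is e^(−t/τ); 91% covered ⇒ e^(−t/τ) = 0.0900.
t = −τ ln(0.0900) = 49.05 × 2.408 = 118.1 yr.

118 yr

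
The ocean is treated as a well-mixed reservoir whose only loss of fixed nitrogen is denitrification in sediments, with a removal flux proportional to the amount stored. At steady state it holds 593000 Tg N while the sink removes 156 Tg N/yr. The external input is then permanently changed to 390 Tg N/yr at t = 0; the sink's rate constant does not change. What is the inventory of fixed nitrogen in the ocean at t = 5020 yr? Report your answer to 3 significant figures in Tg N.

1.25×10^6 Tg N

τ = M₀/F₀ = 593000/156 = 3801 yr; rate constant k = 1/τ.
New steady state M_∞ = F₁/k = F₁·τ = 390 × 3801 = 1.4825×10^6 Tg N.
M(t) = M_∞ + (M₀ − M_∞)·e^(−t/τ); t/τ = 5020/3801 = 1.321, so e^(−t/τ) = 0.2670.
M(t) = 1.4825×10^6 − 889500 × 0.2670 = 1.2450×10^6 Tg N.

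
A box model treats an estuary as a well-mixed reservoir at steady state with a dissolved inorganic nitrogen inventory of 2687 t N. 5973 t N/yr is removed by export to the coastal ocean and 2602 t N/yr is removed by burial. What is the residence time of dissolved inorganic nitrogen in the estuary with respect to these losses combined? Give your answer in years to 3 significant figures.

0.313 yr

Total removal = 5973 + 2602 = 8575.0 t N/yr.
τ = M / ΣF_out = 2687 / 8575.0 = 0.3134 yr.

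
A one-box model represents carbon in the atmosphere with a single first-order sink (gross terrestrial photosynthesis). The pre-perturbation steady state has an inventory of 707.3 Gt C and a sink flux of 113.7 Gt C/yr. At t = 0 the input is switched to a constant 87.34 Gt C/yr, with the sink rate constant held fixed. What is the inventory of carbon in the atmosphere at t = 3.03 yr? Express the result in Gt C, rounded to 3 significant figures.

644 Gt C

Residence time τ = M₀/F₀ = 6.221 yr. The eventual steady state is M_∞ = M₀·(F₁/F₀) = 707.3 × 87.34/113.7 = 543.32 Gt C.
The anomaly ΔM(t) = M(t) − M_∞ decays as ΔM₀·e^(−t/τ) with ΔM₀ = 707.3 − 543.32 = 164.0 Gt C.
At t = 3.03 yr, e^(−t/τ) = e^(−0.4871) = 0.6144, so ΔM = 100.8 Gt C and M = 543.32 + 100.8 = 644.07 Gt C.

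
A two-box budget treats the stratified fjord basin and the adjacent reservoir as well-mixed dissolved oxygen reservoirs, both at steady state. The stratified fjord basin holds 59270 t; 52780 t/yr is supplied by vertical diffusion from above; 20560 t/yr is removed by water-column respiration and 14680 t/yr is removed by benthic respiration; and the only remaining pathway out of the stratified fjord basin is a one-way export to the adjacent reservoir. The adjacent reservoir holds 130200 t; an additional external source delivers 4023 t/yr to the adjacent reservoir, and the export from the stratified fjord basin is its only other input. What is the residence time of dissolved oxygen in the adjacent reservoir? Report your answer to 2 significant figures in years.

6.0 yr

Balance the stratified fjord basin: ΣF_in = 52780 t/yr.
Export to the adjacent reservoir = ΣF_in − (20560 + 14680) = 17540 t/yr.
Total input to the adjacent reservoir = 17540 + 4023 = 21563 t/yr; at steady state this equals its total output.
τ = M / F = 130200 / 21563 = 6.038 yr.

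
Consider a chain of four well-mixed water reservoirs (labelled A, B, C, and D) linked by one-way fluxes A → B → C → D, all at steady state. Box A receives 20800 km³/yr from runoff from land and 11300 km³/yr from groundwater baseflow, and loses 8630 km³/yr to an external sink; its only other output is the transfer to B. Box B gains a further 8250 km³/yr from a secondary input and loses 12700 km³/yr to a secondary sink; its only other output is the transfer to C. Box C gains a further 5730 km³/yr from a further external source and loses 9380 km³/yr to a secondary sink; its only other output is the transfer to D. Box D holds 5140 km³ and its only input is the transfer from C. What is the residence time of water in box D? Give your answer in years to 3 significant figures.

0.334 yr

Box A: F(A→B) = (20800 + 11300) − 8630 = 23470 km³/yr.
Box B: F(B→C) = (23470 + 8250) − 12700 = 19020 km³/yr.
Box C: F(C→D) = (19020 + 5730) − 9380 = 15370 km³/yr.
Box D throughput = its input = 15370 km³/yr; τ = 5140 / 15370 = 0.3344 yr.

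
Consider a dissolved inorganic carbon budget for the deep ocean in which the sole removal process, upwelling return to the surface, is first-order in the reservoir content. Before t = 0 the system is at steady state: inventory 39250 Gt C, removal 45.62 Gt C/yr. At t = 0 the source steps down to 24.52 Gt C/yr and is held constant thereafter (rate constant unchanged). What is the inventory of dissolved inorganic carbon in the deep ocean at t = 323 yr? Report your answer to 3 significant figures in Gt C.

33600 Gt C

The sink rate constant is k = F₀/M₀ = 45.62/39250 = 0.001162 yr⁻¹.
Solving dM/dt = F₁ − kM with M(0) = M₀ gives M(t) = F₁/k + (M₀ − F₁/k)·e^(−kt).
F₁/k = 24.52/0.001162 = 21096 Gt C; kt = 0.001162 × 323 = 0.3754, e^(−kt) = 0.6870.
M(323) = 21096 + (39250 − 21096) × 0.6870 = 21096 + 12470 = 33568 Gt C.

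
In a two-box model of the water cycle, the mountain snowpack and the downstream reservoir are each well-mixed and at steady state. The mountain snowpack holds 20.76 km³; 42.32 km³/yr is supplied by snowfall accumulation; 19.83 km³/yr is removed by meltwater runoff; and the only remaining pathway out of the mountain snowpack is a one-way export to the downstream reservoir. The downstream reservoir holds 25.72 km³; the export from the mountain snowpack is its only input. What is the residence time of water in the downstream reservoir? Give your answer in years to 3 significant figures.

1.14 yr

Balance the mountain snowpack: ΣF_in = 42.320 km³/yr.
Export to the downstream reservoir = ΣF_in − (19.83) = 22.490 km³/yr.
At steady state the output of the downstream reservoir equals its input, 22.490 km³/yr.
τ = M / F = 25.72 / 22.490 = 1.144 yr.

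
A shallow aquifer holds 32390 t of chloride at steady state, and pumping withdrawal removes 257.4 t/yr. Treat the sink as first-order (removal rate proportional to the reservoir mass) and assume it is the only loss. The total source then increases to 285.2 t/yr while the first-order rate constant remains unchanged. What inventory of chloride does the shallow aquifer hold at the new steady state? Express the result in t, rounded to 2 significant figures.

Rate constant k = F/M = 257.4 / 32390 = 0.007947 yr⁻¹.
At the new steady state, source = k·M_new ⇒ M_new = 285.2 / 0.007947 = 35890 t.
(Equivalently M_new = M × F_new/F_old = 32390 × 285.2/257.4.)

36000 t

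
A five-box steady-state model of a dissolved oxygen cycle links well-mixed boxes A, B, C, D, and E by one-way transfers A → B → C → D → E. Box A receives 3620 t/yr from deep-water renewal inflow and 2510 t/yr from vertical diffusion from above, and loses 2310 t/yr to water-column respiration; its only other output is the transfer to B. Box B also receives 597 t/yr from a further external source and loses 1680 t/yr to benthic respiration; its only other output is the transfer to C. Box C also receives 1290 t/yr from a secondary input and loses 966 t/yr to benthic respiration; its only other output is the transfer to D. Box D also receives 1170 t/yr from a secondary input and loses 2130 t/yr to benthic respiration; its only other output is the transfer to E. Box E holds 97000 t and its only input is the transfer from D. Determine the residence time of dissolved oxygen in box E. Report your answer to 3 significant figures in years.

46.2 yr

Box A: F(A→B) = (3620 + 2510) − 2310 = 3820.0 t/yr.
Box B: F(B→C) = (3820.0 + 597) − 1680 = 2737.0 t/yr.
Box C: F(C→D) = (2737.0 + 1290) − 966 = 3061.0 t/yr.
Box D: F(D→E) = (3061.0 + 1170) − 2130 = 2101.0 t/yr.
Box E throughput = its input = 2101.0 t/yr; τ = 97000 / 2101.0 = 46.17 yr.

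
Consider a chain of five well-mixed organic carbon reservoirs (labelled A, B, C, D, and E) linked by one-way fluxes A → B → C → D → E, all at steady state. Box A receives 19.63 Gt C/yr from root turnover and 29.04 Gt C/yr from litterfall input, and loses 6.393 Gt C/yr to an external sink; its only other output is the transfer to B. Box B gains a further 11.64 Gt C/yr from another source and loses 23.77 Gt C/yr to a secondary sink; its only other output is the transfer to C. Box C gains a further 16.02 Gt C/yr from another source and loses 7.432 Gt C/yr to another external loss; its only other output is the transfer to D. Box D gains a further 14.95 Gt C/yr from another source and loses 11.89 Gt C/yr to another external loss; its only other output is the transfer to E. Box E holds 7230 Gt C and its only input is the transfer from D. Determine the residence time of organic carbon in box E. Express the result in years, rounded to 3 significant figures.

173 yr

Box A: F(A→B) = (19.63 + 29.04) − 6.393 = 42.277 Gt C/yr.
Box B: F(B→C) = (42.277 + 11.64) − 23.77 = 30.147 Gt C/yr.
Box C: F(C→D) = (30.147 + 16.02) − 7.432 = 38.735 Gt C/yr.
Box D: F(D→E) = (38.735 + 14.95) − 11.89 = 41.795 Gt C/yr.
Box E throughput = its input = 41.795 Gt C/yr; τ = 7230 / 41.795 = 173.0 yr.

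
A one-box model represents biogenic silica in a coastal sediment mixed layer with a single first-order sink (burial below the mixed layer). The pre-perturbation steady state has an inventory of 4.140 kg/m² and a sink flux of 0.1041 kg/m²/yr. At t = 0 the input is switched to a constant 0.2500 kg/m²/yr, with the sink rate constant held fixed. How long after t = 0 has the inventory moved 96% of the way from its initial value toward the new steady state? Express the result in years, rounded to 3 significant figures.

τ = M₀/F₀ = 4.140/0.1041 = 39.77 yr.
The remaining gap fraction is e^(−t/τ); 96% covered ⇒ e^(−t/τ) = 0.0400.
t = −τ ln(0.0400) = 39.77 × 3.219 = 128.0 yr.

128 yr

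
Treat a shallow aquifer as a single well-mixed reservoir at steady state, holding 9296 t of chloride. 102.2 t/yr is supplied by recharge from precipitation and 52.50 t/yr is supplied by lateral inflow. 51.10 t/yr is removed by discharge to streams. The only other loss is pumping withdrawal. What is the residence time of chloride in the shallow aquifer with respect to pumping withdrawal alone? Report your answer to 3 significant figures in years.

At steady state ΣF_in = ΣF_out.
ΣF_in = 102.2 + 52.50 = 154.70 t/yr.
Pumping withdrawal flux = ΣF_in − (51.10) = 154.70 − 51.10 = 103.6 t/yr.
τ = M / F = 9296 / 103.6 = 89.73 yr.

89.7 yr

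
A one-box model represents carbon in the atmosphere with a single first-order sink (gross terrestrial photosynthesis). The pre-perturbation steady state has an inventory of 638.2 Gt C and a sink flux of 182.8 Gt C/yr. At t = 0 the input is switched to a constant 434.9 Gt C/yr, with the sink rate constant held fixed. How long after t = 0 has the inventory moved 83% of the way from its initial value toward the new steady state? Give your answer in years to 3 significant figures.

τ = M₀/F₀ = 638.2/182.8 = 3.491 yr.
The remaining gap fraction is e^(−t/τ); 83% covered ⇒ e^(−t/τ) = 0.170.
t = −τ ln(0.170) = 3.491 × 1.772 = 6.186 yr.

6.19 yr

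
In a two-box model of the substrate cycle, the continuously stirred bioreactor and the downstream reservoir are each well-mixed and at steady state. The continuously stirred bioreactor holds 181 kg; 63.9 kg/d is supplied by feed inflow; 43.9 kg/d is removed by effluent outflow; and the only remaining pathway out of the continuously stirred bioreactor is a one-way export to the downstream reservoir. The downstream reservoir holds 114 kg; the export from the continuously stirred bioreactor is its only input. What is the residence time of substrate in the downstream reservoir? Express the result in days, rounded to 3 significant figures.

Balance the continuously stirred bioreactor: ΣF_in = 63.900 kg/d.
Export to the downstream reservoir = ΣF_in − (43.9) = 20.000 kg/d.
At steady state the output of the downstream reservoir equals its input, 20.000 kg/d.
τ = M / F = 114 / 20.000 = 5.700 d.

5.70 d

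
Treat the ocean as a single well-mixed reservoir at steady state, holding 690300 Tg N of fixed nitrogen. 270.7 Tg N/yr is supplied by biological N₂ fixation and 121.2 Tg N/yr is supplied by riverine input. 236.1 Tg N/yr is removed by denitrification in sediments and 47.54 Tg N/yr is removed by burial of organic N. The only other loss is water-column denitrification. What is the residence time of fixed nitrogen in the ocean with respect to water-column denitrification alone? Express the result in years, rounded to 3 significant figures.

At steady state ΣF_in = ΣF_out.
ΣF_in = 270.7 + 121.2 = 391.90 Tg N/yr.
Water-column denitrification flux = ΣF_in − (236.1 + 47.54) = 391.90 − 283.6 = 108.3 Tg N/yr.
τ = M / F = 690300 / 108.3 = 6376 yr.

6380 yr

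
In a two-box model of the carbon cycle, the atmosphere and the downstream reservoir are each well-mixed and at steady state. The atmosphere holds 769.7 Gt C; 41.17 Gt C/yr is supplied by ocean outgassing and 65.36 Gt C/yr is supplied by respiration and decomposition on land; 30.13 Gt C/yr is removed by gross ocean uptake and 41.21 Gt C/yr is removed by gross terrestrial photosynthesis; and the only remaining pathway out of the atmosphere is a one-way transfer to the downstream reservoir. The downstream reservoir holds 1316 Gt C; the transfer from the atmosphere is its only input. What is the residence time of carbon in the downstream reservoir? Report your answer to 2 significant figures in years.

37 yr

Balance the atmosphere: ΣF_in = 41.17 + 65.36 = 106.53 Gt C/yr.
Transfer to the downstream reservoir = ΣF_in − (30.13 + 41.21) = 35.190 Gt C/yr.
At steady state the output of the downstream reservoir equals its input, 35.190 Gt C/yr.
τ = M / F = 1316 / 35.190 = 37.40 yr.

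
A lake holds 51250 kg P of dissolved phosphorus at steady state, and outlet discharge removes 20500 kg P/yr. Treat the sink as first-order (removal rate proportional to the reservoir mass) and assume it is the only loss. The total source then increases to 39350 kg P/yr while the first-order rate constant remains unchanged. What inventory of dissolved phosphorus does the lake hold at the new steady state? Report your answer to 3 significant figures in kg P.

98400 kg P

Rate constant k = F/M = 20500 / 51250 = 0.4000 yr⁻¹.
At the new steady state, source = k·M_new ⇒ M_new = 39350 / 0.4000 = 98380 kg P.
(Equivalently M_new = M × F_new/F_old = 51250 × 39350/20500.)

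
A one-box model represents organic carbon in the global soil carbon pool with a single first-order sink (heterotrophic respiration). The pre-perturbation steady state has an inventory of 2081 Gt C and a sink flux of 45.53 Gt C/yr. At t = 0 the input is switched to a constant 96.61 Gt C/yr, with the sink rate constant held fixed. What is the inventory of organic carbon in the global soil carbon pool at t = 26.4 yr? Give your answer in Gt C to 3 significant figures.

3110 Gt C

Residence time τ = M₀/F₀ = 45.71 yr. The eventual steady state is M_∞ = M₀·(F₁/F₀) = 2081 × 96.61/45.53 = 4415.7 Gt C.
The anomaly ΔM(t) = M(t) − M_∞ decays as ΔM₀·e^(−t/τ) with ΔM₀ = 2081 − 4415.7 = −2335 Gt C.
At t = 26.4 yr, e^(−t/τ) = e^(−0.5776) = 0.5612, so ΔM = −1310 Gt C and M = 4415.7 − 1310 = 3105.4 Gt C.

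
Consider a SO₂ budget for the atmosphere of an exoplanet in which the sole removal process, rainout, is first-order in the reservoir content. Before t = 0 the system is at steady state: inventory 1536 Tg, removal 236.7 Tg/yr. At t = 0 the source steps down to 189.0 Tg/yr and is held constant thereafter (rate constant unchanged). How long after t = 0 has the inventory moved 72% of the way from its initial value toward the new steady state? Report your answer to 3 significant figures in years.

τ = M₀/F₀ = 1536/236.7 = 6.489 yr.
The remaining gap fraction is e^(−t/τ); 72% covered ⇒ e^(−t/τ) = 0.280.
t = −τ ln(0.280) = 6.489 × 1.273 = 8.261 yr.

8.26 yr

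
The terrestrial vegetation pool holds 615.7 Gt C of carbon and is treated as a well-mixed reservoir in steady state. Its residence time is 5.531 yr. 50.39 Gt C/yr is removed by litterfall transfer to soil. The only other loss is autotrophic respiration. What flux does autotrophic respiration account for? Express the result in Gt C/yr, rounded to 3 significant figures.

60.9 Gt C/yr

Total removal F = M/τ = 615.7 / 5.531 = 111.3 Gt C/yr.
Autotrophic respiration = F − (50.39) = 111.3 − 50.39 = 60.93 Gt C/yr.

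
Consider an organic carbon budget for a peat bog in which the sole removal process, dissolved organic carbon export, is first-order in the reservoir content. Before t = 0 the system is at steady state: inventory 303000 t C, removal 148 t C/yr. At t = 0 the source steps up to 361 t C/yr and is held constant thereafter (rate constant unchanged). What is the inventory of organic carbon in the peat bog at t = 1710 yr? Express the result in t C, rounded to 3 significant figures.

τ = M₀/F₀ = 303000/148 = 2047 yr; rate constant k = 1/τ.
New steady state M_∞ = F₁/k = F₁·τ = 361 × 2047 = 739070 t C.
M(t) = M_∞ + (M₀ − M_∞)·e^(−t/τ); t/τ = 1710/2047 = 0.8352, so e^(−t/τ) = 0.4338.
M(t) = 739070 − 436100 × 0.4338 = 549920 t C.

550000 t C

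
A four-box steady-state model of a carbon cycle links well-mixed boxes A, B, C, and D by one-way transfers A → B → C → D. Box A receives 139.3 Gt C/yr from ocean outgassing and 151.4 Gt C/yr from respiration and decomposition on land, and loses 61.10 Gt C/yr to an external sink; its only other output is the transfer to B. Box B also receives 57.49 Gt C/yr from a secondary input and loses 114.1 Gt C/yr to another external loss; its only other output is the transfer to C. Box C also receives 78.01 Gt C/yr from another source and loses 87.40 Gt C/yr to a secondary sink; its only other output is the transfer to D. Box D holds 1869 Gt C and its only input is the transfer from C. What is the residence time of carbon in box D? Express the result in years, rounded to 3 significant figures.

11.4 yr

Box A: F(A→B) = (139.3 + 151.4) − 61.10 = 229.60 Gt C/yr.
Box B: F(B→C) = (229.60 + 57.49) − 114.1 = 172.99 Gt C/yr.
Box C: F(C→D) = (172.99 + 78.01) − 87.40 = 163.60 Gt C/yr.
Box D throughput = its input = 163.60 Gt C/yr; τ = 1869 / 163.60 = 11.42 yr.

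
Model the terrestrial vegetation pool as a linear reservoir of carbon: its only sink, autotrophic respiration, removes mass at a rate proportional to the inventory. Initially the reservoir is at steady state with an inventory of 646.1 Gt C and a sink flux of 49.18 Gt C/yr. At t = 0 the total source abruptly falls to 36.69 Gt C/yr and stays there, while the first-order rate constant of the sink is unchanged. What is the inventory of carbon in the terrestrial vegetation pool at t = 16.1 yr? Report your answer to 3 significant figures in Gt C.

530 Gt C

Residence time τ = M₀/F₀ = 13.14 yr. The eventual steady state is M_∞ = M₀·(F₁/F₀) = 646.1 × 36.69/49.18 = 482.01 Gt C.
The anomaly ΔM(t) = M(t) − M_∞ decays as ΔM₀·e^(−t/τ) with ΔM₀ = 646.1 − 482.01 = 164.1 Gt C.
At t = 16.1 yr, e^(−t/τ) = e^(−1.226) = 0.2936, so ΔM = 48.18 Gt C and M = 482.01 + 48.18 = 530.19 Gt C.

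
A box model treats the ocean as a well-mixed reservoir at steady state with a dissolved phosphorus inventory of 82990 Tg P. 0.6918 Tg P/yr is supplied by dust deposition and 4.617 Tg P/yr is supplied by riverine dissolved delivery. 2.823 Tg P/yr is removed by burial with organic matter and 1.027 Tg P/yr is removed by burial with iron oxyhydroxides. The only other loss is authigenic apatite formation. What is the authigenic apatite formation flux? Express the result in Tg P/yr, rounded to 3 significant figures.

At steady state ΣF_in = ΣF_out.
ΣF_in = 0.6918 + 4.617 = 5.3088 Tg P/yr.
Authigenic apatite formation flux = ΣF_in − (2.823 + 1.027) = 5.3088 − 3.850 = 1.459 Tg P/yr.

1.46 Tg P/yr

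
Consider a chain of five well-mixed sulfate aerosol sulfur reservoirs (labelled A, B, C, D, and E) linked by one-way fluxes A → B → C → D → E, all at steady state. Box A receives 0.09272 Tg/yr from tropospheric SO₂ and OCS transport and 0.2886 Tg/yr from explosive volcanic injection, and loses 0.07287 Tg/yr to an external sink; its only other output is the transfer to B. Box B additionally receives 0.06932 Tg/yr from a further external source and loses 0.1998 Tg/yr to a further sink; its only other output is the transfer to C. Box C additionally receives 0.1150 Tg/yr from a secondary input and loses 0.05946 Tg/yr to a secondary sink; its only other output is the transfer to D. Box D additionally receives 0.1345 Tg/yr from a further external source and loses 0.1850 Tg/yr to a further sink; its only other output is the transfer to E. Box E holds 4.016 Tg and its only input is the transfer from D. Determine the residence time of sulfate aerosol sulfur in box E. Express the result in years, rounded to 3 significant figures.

21.9 yr

Box A: F(A→B) = (0.09272 + 0.2886) − 0.07287 = 0.30845 Tg/yr.
Box B: F(B→C) = (0.30845 + 0.06932) − 0.1998 = 0.17797 Tg/yr.
Box C: F(C→D) = (0.17797 + 0.1150) − 0.05946 = 0.23351 Tg/yr.
Box D: F(D→E) = (0.23351 + 0.1345) − 0.1850 = 0.18301 Tg/yr.
Box E throughput = its input = 0.18301 Tg/yr; τ = 4.016 / 0.18301 = 21.94 yr.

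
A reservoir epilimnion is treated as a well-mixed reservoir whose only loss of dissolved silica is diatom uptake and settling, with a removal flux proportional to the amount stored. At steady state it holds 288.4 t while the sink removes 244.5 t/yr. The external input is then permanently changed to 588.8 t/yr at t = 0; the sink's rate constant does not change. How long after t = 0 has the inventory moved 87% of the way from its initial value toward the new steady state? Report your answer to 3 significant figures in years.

τ = M₀/F₀ = 288.4/244.5 = 1.180 yr.
The remaining gap fraction is e^(−t/τ); 87% covered ⇒ e^(−t/τ) = 0.130.
t = −τ ln(0.130) = 1.180 × 2.040 = 2.407 yr.

2.41 yr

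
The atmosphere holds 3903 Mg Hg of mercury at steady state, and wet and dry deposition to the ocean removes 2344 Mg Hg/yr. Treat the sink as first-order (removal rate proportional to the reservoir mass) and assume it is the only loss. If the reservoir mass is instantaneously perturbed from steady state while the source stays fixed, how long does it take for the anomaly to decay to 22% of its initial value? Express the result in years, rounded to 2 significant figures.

For a linear reservoir the anomaly decays as exp(−t/τ) with τ = M/F = 3903/2344 = 1.665 yr.
exp(−t/τ) = 0.22 ⇒ t = −τ ln(0.22) = 1.665 × 1.514 = 2.521 yr.

2.5 yr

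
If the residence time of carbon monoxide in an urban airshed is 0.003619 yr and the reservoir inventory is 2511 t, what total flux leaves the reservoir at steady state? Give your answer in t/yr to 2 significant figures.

690000 t/yr

F = M / τ = 2511 / 0.003619 = 693800 t/yr.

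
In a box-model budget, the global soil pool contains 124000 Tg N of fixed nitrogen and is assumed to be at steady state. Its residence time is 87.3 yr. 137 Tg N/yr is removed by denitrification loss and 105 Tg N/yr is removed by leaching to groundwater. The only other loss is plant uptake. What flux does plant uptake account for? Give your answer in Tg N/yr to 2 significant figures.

1200 Tg N/yr

Total removal F = M/τ = 124000 / 87.3 = 1420 Tg N/yr.
Plant uptake = F − (137 + 105) = 1420 − 242.0 = 1178 Tg N/yr.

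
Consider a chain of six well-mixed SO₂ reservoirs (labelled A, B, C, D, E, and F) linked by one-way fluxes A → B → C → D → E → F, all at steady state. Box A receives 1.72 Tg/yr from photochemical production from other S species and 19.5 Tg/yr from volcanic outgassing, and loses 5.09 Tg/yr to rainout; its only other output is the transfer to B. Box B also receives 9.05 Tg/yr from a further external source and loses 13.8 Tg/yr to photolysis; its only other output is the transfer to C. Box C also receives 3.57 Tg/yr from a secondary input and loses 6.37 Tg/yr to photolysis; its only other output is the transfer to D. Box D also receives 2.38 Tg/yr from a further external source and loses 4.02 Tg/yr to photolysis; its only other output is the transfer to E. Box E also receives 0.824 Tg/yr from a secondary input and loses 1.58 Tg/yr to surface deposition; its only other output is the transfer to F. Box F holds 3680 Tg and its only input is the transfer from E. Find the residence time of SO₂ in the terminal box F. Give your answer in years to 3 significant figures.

595 yr

Box A: F(A→B) = (1.72 + 19.5) − 5.09 = 16.130 Tg/yr.
Box B: F(B→C) = (16.130 + 9.05) − 13.8 = 11.380 Tg/yr.
Box C: F(C→D) = (11.380 + 3.57) − 6.37 = 8.5800 Tg/yr.
Box D: F(D→E) = (8.5800 + 2.38) − 4.02 = 6.9400 Tg/yr.
Box E: F(E→F) = (6.9400 + 0.824) − 1.58 = 6.1840 Tg/yr.
Box F throughput = its input = 6.1840 Tg/yr; τ = 3680 / 6.1840 = 595.1 yr.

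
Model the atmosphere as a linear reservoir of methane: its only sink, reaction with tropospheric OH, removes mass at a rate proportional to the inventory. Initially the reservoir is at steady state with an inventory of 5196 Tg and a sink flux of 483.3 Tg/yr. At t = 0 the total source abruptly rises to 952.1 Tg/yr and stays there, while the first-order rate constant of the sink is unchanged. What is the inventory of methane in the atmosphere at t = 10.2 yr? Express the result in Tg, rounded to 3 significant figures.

τ = M₀/F₀ = 5196/483.3 = 10.75 yr; rate constant k = 1/τ.
New steady state M_∞ = F₁/k = F₁·τ = 952.1 × 10.75 = 10236 Tg.
M(t) = M_∞ + (M₀ − M_∞)·e^(−t/τ); t/τ = 10.2/10.75 = 0.9487, so e^(−t/τ) = 0.3872.
M(t) = 10236 − 5040 × 0.3872 = 8284.4 Tg.

8280 Tg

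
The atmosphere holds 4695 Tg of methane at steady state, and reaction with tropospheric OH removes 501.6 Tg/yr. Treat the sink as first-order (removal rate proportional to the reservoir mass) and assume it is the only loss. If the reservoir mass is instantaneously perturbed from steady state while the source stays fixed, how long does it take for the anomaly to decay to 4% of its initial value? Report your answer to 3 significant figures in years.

30.1 yr

For a linear reservoir the anomaly decays as exp(−t/τ) with τ = M/F = 4695/501.6 = 9.360 yr.
exp(−t/τ) = 0.04 ⇒ t = −τ ln(0.04) = 9.360 × 3.219 = 30.13 yr.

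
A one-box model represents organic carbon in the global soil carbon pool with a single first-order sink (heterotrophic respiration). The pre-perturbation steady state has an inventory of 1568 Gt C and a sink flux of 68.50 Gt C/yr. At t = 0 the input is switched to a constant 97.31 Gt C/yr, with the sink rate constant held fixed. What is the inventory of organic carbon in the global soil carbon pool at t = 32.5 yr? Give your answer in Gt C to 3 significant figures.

Residence time τ = M₀/F₀ = 22.89 yr. The eventual steady state is M_∞ = M₀·(F₁/F₀) = 1568 × 97.31/68.50 = 2227.5 Gt C.
The anomaly ΔM(t) = M(t) − M_∞ decays as ΔM₀·e^(−t/τ) with ΔM₀ = 1568 − 2227.5 = −659.5 Gt C.
At t = 32.5 yr, e^(−t/τ) = e^(−1.420) = 0.2418, so ΔM = −159.4 Gt C and M = 2227.5 − 159.4 = 2068.0 Gt C.

2070 Gt C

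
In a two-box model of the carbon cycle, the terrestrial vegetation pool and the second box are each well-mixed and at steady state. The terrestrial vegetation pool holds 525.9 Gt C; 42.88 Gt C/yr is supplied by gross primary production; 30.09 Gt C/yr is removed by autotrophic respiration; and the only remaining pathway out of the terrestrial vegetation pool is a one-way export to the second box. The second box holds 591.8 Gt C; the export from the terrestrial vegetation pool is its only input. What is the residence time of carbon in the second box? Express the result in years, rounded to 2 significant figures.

46 yr

Balance the terrestrial vegetation pool: ΣF_in = 42.880 Gt C/yr.
Export to the second box = ΣF_in − (30.09) = 12.790 Gt C/yr.
At steady state the output of the second box equals its input, 12.790 Gt C/yr.
τ = M / F = 591.8 / 12.790 = 46.27 yr.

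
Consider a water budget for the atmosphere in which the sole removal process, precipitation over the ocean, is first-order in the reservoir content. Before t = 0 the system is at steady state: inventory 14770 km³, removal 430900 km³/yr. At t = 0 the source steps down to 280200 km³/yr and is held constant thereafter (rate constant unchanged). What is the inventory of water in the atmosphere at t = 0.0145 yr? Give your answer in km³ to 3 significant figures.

Residence time τ = M₀/F₀ = 0.03428 yr. The eventual steady state is M_∞ = M₀·(F₁/F₀) = 14770 × 280200/430900 = 9604.4 km³.
The anomaly ΔM(t) = M(t) − M_∞ decays as ΔM₀·e^(−t/τ) with ΔM₀ = 14770 − 9604.4 = 5166 km³.
At t = 0.0145 yr, e^(−t/τ) = e^(−0.4230) = 0.6551, so ΔM = 3384 km³ and M = 9604.4 + 3384 = 12988 km³.

13000 km³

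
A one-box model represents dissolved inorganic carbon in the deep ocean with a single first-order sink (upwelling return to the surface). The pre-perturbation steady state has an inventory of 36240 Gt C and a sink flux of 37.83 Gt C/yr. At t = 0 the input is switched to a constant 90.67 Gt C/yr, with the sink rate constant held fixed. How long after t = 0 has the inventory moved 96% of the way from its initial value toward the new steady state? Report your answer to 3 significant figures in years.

3080 yr

τ = M₀/F₀ = 36240/37.83 = 958.0 yr.
The remaining gap fraction is e^(−t/τ); 96% covered ⇒ e^(−t/τ) = 0.0400.
t = −τ ln(0.0400) = 958.0 × 3.219 = 3084 yr.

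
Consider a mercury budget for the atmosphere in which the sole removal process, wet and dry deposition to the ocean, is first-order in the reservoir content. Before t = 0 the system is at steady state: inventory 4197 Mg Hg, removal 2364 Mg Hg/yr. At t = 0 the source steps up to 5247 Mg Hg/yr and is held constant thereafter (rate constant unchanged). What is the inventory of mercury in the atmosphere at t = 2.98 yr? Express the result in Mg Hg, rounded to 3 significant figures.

τ = M₀/F₀ = 4197/2364 = 1.775 yr; rate constant k = 1/τ.
New steady state M_∞ = F₁/k = F₁·τ = 5247 × 1.775 = 9315.4 Mg Hg.
M(t) = M_∞ + (M₀ − M_∞)·e^(−t/τ); t/τ = 2.98/1.775 = 1.679, so e^(−t/τ) = 0.1867.
M(t) = 9315.4 − 5118 × 0.1867 = 8360.1 Mg Hg.

8360 Mg Hg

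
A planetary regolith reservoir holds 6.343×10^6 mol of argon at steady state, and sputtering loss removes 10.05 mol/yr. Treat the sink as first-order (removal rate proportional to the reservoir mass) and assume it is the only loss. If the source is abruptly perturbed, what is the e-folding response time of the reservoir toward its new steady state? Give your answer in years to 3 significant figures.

631000 yr

For a linear reservoir the response time equals the residence time τ = M/F.
τ = 6.343×10^6 / 10.05 = 631100 yr.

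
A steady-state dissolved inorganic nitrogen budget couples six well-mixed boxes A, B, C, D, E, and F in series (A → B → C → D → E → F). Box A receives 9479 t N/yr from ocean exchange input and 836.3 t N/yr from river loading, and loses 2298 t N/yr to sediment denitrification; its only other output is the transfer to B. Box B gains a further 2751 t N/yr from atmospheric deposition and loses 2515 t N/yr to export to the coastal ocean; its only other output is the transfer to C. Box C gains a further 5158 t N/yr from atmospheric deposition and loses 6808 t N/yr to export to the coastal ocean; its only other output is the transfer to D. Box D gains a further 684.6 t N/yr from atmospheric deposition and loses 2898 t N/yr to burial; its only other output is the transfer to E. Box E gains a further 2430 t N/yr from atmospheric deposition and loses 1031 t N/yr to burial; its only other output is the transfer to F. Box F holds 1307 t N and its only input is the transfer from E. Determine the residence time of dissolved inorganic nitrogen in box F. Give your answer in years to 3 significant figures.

0.226 yr

Box A: F(A→B) = (9479 + 836.3) − 2298 = 8017.3 t N/yr.
Box B: F(B→C) = (8017.3 + 2751) − 2515 = 8253.3 t N/yr.
Box C: F(C→D) = (8253.3 + 5158) − 6808 = 6603.3 t N/yr.
Box D: F(D→E) = (6603.3 + 684.6) − 2898 = 4389.9 t N/yr.
Box E: F(E→F) = (4389.9 + 2430) − 1031 = 5788.9 t N/yr.
Box F throughput = its input = 5788.9 t N/yr; τ = 1307 / 5788.9 = 0.2258 yr.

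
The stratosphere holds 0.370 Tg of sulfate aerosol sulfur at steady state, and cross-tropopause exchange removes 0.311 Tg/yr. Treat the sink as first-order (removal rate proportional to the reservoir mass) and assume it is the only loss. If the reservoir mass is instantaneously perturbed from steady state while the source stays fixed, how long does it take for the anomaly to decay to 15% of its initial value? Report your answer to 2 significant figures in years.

For a linear reservoir the anomaly decays as exp(−t/τ) with τ = M/F = 0.370/0.311 = 1.190 yr.
exp(−t/τ) = 0.15 ⇒ t = −τ ln(0.15) = 1.190 × 1.897 = 2.257 yr.

2.3 yr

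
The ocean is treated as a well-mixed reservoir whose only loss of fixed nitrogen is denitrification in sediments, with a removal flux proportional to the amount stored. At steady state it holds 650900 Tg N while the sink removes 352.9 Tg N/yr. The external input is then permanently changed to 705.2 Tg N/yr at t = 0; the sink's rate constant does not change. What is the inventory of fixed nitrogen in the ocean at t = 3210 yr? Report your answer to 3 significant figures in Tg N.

1.19×10^6 Tg N

The sink rate constant is k = F₀/M₀ = 352.9/650900 = 0.0005422 yr⁻¹.
Solving dM/dt = F₁ − kM with M(0) = M₀ gives M(t) = F₁/k + (M₀ − F₁/k)·e^(−kt).
F₁/k = 705.2/0.0005422 = 1.3007×10^6 Tg N; kt = 0.0005422 × 3210 = 1.740, e^(−kt) = 0.1755.
M(3210) = 1.3007×10^6 + (650900 − 1.3007×10^6) × 0.1755 = 1.3007×10^6 − 114000 = 1.1867×10^6 Tg N.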